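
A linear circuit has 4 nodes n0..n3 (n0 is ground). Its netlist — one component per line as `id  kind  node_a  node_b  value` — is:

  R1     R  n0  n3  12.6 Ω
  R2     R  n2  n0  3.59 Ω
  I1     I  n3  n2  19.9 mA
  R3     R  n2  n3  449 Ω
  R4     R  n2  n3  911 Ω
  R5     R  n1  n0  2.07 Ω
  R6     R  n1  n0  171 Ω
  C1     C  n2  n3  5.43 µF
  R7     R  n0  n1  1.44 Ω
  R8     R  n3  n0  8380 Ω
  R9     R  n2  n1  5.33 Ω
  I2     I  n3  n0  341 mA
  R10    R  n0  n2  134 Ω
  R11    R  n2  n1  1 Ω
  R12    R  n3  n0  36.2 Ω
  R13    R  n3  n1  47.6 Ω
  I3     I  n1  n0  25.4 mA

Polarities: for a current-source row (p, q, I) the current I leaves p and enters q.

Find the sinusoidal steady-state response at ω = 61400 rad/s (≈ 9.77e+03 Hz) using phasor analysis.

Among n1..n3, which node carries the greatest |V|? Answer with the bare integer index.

Element admittances at ω=61400 rad/s:
  Y(R1) = 0.07937+0.000j S between n0,n3
  Y(R2) = 0.2786+0.000j S between n2,n0
  I1: injects 0.0199 A into n2 (from n3)
  Y(R3) = 0.002227+0.000j S between n2,n3
  Y(R4) = 0.001098+0.000j S between n2,n3
  Y(R5) = 0.4831+0.000j S between n1,n0
  Y(R6) = 0.005848+0.000j S between n1,n0
  Y(C1) = 0.000+0.3334j S between n2,n3
  Y(R7) = 0.6944+0.000j S between n0,n1
  Y(R8) = 0.0001193+0.000j S between n3,n0
  Y(R9) = 0.1876+0.000j S between n2,n1
  I2: injects 0.341 A into n0 (from n3)
  Y(R10) = 0.007463+0.000j S between n0,n2
  Y(R11) = 1.000+0.000j S between n2,n1
  Y(R12) = 0.02762+0.000j S between n3,n0
  Y(R13) = 0.02101+0.000j S between n3,n1
  I3: injects 0.0254 A into n0 (from n1)
Assemble and solve the 3×3 MNA system:
  V(n1)=-0.1757-0.04355j  V(n2)=-0.3215-0.1010j  V(n3)=-0.6212+0.7508j

3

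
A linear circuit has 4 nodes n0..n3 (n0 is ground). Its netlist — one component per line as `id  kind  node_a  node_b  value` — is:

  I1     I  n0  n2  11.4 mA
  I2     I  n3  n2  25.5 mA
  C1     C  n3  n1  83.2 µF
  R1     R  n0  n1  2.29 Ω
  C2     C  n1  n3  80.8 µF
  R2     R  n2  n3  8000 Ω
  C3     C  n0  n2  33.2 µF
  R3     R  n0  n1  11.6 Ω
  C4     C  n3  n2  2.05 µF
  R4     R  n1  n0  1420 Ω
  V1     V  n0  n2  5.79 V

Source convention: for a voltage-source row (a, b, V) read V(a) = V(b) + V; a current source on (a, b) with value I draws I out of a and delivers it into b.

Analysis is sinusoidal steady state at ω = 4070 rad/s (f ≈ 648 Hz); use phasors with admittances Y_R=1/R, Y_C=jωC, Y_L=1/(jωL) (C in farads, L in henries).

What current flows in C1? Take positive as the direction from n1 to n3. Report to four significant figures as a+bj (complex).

MNA unknowns: 3 node voltages V₁..V_3 plus 1 source current (V1)
I1: z[0]−=0.0114, z[2]+=0.0114
I2: z[3]−=0.0255, z[2]+=0.0255
C1: Y=0.000+0.3386j on G[3,1]
R1: Y=0.4367+0.000j on G[0,1]
C2: Y=0.000+0.3289j on G[1,3]
R2: Y=0.0001250+0.000j on G[2,3]
C3: Y=0.000+0.1351j on G[0,2]
R3: Y=0.08621+0.000j on G[0,1]
C4: Y=0.000+0.008344j on G[3,2]
R4: Y=0.0007042+0.000j on G[1,0]
V1: row V0−V2=5.79, i_V1 at 0,2
solve → V1=-0.05086-0.09031j, V2=-5.790+0.000j, V3=-0.1217-0.05042j
aux → i_V1=-0.03803-0.8297j

0.01351+0.02399j A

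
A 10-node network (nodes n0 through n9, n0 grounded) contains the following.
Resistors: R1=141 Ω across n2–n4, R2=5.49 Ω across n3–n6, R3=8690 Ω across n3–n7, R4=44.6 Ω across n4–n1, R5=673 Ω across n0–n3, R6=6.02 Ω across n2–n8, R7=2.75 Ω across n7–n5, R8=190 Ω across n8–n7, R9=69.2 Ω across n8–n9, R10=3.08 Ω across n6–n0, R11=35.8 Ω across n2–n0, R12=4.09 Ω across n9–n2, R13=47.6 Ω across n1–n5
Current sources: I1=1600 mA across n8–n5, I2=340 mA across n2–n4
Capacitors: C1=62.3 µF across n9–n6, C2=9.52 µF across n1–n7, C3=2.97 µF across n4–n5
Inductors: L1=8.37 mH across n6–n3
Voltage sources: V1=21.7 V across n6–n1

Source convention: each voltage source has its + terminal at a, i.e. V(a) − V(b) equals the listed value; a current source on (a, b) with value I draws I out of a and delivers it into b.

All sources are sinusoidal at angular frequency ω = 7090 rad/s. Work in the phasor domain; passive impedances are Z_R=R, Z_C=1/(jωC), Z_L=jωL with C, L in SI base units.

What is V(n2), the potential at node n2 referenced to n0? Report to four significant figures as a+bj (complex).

-6.148+2.728j V

MNA unknowns: 9 node voltages V₁..V_9 plus 1 source current (V1)
R1: Y=0.007092+0.000j on G[2,4]
R2: Y=0.1821+0.000j on G[3,6]
R3: Y=0.0001151+0.000j on G[3,7]
I1: z[8]−=1.6, z[5]+=1.6
R4: Y=0.02242+0.000j on G[4,1]
R5: Y=0.001486+0.000j on G[0,3]
R6: Y=0.1661+0.000j on G[2,8]
R7: Y=0.3636+0.000j on G[7,5]
C1: Y=0.000+0.4417j on G[9,6]
R8: Y=0.005263+0.000j on G[8,7]
R9: Y=0.01445+0.000j on G[8,9]
R10: Y=0.3247+0.000j on G[6,0]
C2: Y=0.000+0.06750j on G[1,7]
R11: Y=0.02793+0.000j on G[2,0]
R12: Y=0.2445+0.000j on G[9,2]
R13: Y=0.02101+0.000j on G[1,5]
L1: Y=0.000-0.01685j on G[6,3]
C3: Y=0.000+0.02106j on G[4,5]
I2: z[2]−=0.34, z[4]+=0.34
V1: row V6−V1=21.7, i_V1 at 6,1
solve → V1=-21.17-0.2336j, V2=-6.148+2.728j, V3=0.5154-0.2432j, V4=0.6162-6.235j, V5=-8.792-15.57j, V6=0.5266-0.2336j, V7=-11.94-17.00j, V8=-14.45+2.239j, V9=-0.01903+3.631j
aux → i_V1=-1.880-0.1667j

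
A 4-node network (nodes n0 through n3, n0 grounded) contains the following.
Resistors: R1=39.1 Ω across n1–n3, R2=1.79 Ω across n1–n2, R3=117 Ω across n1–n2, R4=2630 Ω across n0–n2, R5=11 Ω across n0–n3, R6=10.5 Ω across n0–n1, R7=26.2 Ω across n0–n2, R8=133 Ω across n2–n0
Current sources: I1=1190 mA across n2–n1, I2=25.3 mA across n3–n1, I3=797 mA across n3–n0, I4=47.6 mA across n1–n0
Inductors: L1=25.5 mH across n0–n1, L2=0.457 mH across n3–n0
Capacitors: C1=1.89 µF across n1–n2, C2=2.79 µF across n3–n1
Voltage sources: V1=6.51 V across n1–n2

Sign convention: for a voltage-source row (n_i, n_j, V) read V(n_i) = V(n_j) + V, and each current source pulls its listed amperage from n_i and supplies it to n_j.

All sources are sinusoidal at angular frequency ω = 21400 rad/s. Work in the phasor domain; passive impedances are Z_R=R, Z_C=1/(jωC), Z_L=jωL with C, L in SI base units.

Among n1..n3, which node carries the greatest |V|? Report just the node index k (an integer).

Apply KCL at each of the 3 non-ground nodes and solve the resulting linear system.
Node n1: branches {R1, R2, R3, I1, I2, L1, C1, R6, I4, C2, V1} → V_1 = 0.7785-2.348j
Node n2: branches {R2, R3, I1, C1, R4, R7, R8, V1} → V_2 = -5.731-2.348j
Node n3: branches {R1, I2, R5, I3, L2, C2} → V_3 = -4.978-1.935j
Source currents: i(V1)=-2.767-0.3715j

2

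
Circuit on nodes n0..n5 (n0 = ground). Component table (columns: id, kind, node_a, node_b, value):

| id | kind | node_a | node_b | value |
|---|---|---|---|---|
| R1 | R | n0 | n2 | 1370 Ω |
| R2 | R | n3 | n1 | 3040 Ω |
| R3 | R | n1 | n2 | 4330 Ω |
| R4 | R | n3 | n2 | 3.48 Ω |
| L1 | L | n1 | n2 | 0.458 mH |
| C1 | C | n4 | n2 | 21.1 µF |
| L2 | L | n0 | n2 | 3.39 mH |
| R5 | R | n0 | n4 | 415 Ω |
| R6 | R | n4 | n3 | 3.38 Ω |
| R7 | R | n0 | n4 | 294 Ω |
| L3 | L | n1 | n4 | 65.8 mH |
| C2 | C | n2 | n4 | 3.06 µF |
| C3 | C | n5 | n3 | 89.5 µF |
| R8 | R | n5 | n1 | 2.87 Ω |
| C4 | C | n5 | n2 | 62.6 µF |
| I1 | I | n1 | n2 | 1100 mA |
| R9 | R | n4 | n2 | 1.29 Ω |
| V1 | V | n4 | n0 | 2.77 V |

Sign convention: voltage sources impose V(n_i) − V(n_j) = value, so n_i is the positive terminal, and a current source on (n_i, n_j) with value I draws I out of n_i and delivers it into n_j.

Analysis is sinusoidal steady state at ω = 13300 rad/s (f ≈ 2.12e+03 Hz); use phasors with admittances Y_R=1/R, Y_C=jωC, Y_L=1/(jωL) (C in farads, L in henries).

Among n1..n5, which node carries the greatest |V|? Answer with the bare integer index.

2

Element admittances at ω=13300 rad/s:
  Y(R1) = 0.0007299+0.000j S between n0,n2
  Y(R2) = 0.0003289+0.000j S between n3,n1
  Y(R3) = 0.0002309+0.000j S between n1,n2
  Y(R4) = 0.2874+0.000j S between n3,n2
  Y(L1) = 0.000-0.1642j S between n1,n2
  Y(C1) = 0.000+0.2806j S between n4,n2
  Y(L2) = 0.000-0.02218j S between n0,n2
  Y(R5) = 0.002410+0.000j S between n0,n4
  Y(R6) = 0.2959+0.000j S between n4,n3
  Y(R7) = 0.003401+0.000j S between n0,n4
  Y(L3) = 0.000-0.001143j S between n1,n4
  Y(C2) = 0.000+0.04070j S between n2,n4
  Y(C3) = 0.000+1.190j S between n5,n3
  Y(R8) = 0.3484+0.000j S between n5,n1
  Y(C4) = 0.000+0.8326j S between n5,n2
  I1: injects 1.1 A into n2 (from n1)
  Y(R9) = 0.7752+0.000j S between n4,n2
  V1: constraint V(n4)−V(n0) = 2.77
Assemble and solve the 6×6 MNA system:
  V(n1)=-0.4535-1.124j  V(n2)=2.995-0.06331j  V(n3)=2.114+0.1339j  V(n4)=2.770+0.000j  V(n5)=2.195+0.5089j
  i(V1)=-0.01688+0.06647j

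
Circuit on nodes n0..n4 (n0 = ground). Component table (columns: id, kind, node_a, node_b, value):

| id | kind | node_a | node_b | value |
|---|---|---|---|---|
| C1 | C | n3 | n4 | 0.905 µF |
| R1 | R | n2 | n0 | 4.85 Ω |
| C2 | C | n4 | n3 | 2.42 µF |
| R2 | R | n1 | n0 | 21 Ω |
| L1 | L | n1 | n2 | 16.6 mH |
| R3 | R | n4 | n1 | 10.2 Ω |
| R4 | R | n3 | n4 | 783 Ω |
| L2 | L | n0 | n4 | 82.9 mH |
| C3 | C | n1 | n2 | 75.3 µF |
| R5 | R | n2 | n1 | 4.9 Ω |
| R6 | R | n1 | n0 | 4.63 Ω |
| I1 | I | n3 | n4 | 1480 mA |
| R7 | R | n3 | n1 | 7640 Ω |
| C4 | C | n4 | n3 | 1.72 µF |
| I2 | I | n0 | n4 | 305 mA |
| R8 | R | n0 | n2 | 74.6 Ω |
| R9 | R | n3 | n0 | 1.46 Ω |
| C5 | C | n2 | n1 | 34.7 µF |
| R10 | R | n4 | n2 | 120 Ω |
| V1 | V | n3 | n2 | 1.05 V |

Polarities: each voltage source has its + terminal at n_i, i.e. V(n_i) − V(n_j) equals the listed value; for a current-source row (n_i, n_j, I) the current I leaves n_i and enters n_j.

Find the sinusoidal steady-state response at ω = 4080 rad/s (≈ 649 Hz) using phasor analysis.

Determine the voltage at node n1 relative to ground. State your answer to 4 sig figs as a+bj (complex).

Element admittances at ω=4080 rad/s:
  Y(C1) = 0.000+0.003692j S between n3,n4
  Y(R1) = 0.2062+0.000j S between n2,n0
  Y(C2) = 0.000+0.009874j S between n4,n3
  Y(R2) = 0.04762+0.000j S between n1,n0
  Y(L1) = 0.000-0.01476j S between n1,n2
  Y(R3) = 0.09804+0.000j S between n4,n1
  Y(R4) = 0.001277+0.000j S between n3,n4
  Y(L2) = 0.000-0.002957j S between n0,n4
  Y(C3) = 0.000+0.3072j S between n1,n2
  Y(R5) = 0.2041+0.000j S between n2,n1
  Y(R6) = 0.2160+0.000j S between n1,n0
  I1: injects 1.48 A into n4 (from n3)
  Y(R7) = 0.0001309+0.000j S between n3,n1
  Y(C4) = 0.000+0.007018j S between n4,n3
  I2: injects 0.305 A into n4 (from n0)
  Y(R8) = 0.01340+0.000j S between n0,n2
  Y(R9) = 0.6849+0.000j S between n3,n0
  Y(C5) = 0.000+0.1416j S between n2,n1
  Y(R10) = 0.008333+0.000j S between n4,n2
  V1: constraint V(n3)−V(n2) = 1.05
Assemble and solve the 5×5 MNA system:
  V(n1)=0.8679-1.720j  V(n2)=-0.6972+0.5554j  V(n3)=0.3528+0.5554j  V(n4)=16.54-4.157j
  i(V1)=-1.604-0.05364j

0.8679-1.720j V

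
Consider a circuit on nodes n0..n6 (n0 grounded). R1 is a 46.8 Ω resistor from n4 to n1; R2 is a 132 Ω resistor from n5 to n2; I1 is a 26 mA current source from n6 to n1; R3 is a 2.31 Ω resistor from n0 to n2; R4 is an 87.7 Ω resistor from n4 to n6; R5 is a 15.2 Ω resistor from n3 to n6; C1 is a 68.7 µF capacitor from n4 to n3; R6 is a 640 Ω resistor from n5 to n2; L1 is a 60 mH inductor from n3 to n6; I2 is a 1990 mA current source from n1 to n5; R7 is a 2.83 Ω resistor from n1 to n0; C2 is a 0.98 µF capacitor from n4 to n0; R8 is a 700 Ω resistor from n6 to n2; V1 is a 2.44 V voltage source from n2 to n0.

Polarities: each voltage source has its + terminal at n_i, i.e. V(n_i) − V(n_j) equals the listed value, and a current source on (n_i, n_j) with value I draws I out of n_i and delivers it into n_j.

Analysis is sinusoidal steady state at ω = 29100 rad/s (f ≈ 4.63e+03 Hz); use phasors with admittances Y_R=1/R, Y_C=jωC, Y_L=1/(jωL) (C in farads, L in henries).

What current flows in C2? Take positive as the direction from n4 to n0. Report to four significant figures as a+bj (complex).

-0.08535-0.06451j A

Element admittances at ω=29100 rad/s:
  Y(R1) = 0.02137+0.000j S between n4,n1
  Y(R2) = 0.007576+0.000j S between n5,n2
  I1: injects 0.026 A into n1 (from n6)
  Y(R3) = 0.4329+0.000j S between n0,n2
  Y(R4) = 0.01140+0.000j S between n4,n6
  Y(R5) = 0.06579+0.000j S between n3,n6
  Y(C1) = 0.000+1.999j S between n4,n3
  Y(R6) = 0.001563+0.000j S between n5,n2
  Y(L1) = 0.000-0.0005727j S between n3,n6
  I2: injects 1.99 A into n5 (from n1)
  Y(R7) = 0.3534+0.000j S between n1,n0
  Y(C2) = 0.000+0.02852j S between n4,n0
  Y(R8) = 0.001429+0.000j S between n6,n2
  V1: constraint V(n2)−V(n0) = 2.44
Assemble and solve the 7×7 MNA system:
  V(n1)=-5.370+0.1707j  V(n2)=2.440+0.000j  V(n3)=-2.264+3.001j  V(n4)=-2.262+2.993j  V(n5)=220.2+0.000j  V(n6)=-2.508+2.943j
  i(V1)=0.9267+0.004205j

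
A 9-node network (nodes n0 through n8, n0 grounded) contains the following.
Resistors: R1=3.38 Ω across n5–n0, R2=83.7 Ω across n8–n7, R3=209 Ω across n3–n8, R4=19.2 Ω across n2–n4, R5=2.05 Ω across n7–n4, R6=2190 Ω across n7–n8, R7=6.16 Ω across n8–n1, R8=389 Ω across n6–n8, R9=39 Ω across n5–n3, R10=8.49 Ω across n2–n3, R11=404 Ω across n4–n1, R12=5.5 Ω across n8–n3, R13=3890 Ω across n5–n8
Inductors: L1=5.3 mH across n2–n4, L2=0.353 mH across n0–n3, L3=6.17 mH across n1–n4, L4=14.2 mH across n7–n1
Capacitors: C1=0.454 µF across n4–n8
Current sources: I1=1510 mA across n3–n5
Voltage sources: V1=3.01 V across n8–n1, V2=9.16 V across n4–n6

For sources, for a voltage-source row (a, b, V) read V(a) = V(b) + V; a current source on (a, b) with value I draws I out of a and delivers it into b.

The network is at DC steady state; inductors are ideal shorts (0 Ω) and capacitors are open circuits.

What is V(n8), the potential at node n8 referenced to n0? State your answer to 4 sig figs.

Element admittances at DC:
  Y(R1) = 0.2959 S between n5,n0
  Y(R2) = 0.01195 S between n8,n7
  L1: short n2↔n4 (DC inductor)
  Y(R3) = 0.004785 S between n3,n8
  L2: short n0↔n3 (DC inductor)
  Y(R4) = 0.05208 S between n2,n4
  Y(R5) = 0.4878 S between n7,n4
  L3: short n1↔n4 (DC inductor)
  Y(R6) = 0.0004566 S between n7,n8
  L4: short n7↔n1 (DC inductor)
  Y(R7) = 0.1623 S between n8,n1
  Y(C1) = 0.000 S between n4,n8
  Y(R8) = 0.002571 S between n6,n8
  Y(R9) = 0.02564 S between n5,n3
  I1: injects 1.51 A into n5 (from n3)
  Y(R10) = 0.1178 S between n2,n3
  Y(R11) = 0.002475 S between n4,n1
  Y(R12) = 0.1818 S between n8,n3
  Y(R13) = 0.0002571 S between n5,n8
  V1: constraint V(n8)−V(n1) = 3.01
  V2: constraint V(n4)−V(n6) = 9.16
Assemble and solve the 14×14 MNA system:
  V(n1)=-1.842  V(n2)=-1.842  V(n3)=0.000  V(n4)=-1.842  V(n5)=4.694  V(n6)=-11.00  V(n7)=-1.842  V(n8)=1.168
  i(L1)=0.2170  i(L2)=1.389  i(L3)=-0.2483  i(L4)=0.03734  i(V1)=-0.7743  i(V2)=-0.03129

1.168 V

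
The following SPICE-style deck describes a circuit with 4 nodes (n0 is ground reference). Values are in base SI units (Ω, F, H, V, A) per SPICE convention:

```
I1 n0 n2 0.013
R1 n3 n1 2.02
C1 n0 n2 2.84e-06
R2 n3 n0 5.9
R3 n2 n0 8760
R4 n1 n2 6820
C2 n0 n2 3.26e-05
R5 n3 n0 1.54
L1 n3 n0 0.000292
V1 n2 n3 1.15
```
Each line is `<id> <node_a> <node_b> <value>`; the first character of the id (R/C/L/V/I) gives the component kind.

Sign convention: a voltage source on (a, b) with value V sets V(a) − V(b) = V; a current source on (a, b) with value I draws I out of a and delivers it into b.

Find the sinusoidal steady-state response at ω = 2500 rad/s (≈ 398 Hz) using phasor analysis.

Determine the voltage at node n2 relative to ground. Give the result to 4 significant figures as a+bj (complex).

1.211-0.02896j V

Element admittances at ω=2500 rad/s:
  I1: injects 0.013 A into n2 (from n0)
  Y(R1) = 0.4950+0.000j S between n3,n1
  Y(C1) = 0.000+0.007100j S between n0,n2
  Y(R2) = 0.1695+0.000j S between n3,n0
  Y(R3) = 0.0001142+0.000j S between n2,n0
  Y(R4) = 0.0001466+0.000j S between n1,n2
  Y(C2) = 0.000+0.08150j S between n0,n2
  Y(R5) = 0.6494+0.000j S between n3,n0
  Y(L1) = 0.000-1.370j S between n3,n0
  V1: constraint V(n2)−V(n3) = 1.15
Assemble and solve the 4×4 MNA system:
  V(n1)=0.06136-0.02896j  V(n2)=1.211-0.02896j  V(n3)=0.06102-0.02896j
  i(V1)=0.01013-0.1073j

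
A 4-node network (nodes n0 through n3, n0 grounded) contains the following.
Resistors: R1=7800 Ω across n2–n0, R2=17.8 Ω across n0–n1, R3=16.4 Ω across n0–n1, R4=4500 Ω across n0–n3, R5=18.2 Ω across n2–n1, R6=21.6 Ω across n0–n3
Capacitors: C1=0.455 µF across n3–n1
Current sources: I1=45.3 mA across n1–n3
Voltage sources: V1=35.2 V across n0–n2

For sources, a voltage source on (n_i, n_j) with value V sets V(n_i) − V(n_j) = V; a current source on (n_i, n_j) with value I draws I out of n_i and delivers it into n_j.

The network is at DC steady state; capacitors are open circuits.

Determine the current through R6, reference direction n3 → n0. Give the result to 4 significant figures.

0.04508 A

Apply KCL at each of the 3 non-ground nodes and solve the resulting linear system.
Node n1: branches {R2, R3, R5, C1, I1} → V_1 = -11.50
Node n2: branches {R1, R5, V1} → V_2 = -35.20
Node n3: branches {R4, C1, R6, I1} → V_3 = 0.9738
Source currents: i(V1)=-1.307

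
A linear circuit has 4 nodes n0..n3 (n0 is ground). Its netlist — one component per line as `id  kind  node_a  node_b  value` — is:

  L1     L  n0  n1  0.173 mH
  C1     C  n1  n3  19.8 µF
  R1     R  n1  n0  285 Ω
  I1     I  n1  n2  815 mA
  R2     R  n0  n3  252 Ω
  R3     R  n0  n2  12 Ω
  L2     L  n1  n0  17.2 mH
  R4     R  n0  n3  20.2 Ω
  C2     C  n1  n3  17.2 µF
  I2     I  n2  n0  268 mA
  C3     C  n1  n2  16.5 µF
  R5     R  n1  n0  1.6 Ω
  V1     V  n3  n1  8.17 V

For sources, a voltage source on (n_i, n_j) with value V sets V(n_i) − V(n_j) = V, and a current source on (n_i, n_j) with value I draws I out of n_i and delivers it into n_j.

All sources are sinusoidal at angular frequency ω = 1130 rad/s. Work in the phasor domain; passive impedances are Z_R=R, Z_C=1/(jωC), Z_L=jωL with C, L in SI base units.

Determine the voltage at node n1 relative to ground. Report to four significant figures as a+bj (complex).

-0.05340-0.2309j V

Apply KCL at each of the 3 non-ground nodes and solve the resulting linear system.
Node n1: branches {L1, C1, R1, I1, L2, C2, C3, R5, V1} → V_1 = -0.05340-0.2309j
Node n2: branches {I1, R3, I2, C3} → V_2 = 6.298-1.421j
Node n3: branches {C1, R2, R4, C2, V1} → V_3 = 8.117-0.2309j
Source currents: i(V1)=-0.4340-0.3292j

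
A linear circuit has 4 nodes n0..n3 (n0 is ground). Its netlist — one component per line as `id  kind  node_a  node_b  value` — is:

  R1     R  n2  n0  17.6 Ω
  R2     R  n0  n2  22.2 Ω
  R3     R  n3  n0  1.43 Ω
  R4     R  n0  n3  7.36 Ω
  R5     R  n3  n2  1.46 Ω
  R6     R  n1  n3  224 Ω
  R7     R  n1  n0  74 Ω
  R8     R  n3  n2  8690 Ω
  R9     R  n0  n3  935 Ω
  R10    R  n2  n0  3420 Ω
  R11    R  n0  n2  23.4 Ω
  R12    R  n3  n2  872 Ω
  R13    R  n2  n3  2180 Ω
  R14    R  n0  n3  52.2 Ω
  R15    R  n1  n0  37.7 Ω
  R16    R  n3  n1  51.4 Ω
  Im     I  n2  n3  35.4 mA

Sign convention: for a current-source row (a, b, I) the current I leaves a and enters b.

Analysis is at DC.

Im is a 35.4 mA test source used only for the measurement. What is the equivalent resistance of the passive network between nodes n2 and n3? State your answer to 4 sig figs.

R_eq = 1.233 Ω

Apply KCL at each of the 3 non-ground nodes and solve the resulting linear system.
Node n1: branches {R6, R7, R15, R16} → V_1 = 0.002330
Node n2: branches {R1, R2, R5, R8, R10, R11, R12, R13, Im} → V_2 = -0.03743
Node n3: branches {R3, R4, R5, R6, R8, R9, R12, R13, R14, R16, Im} → V_3 = 0.006230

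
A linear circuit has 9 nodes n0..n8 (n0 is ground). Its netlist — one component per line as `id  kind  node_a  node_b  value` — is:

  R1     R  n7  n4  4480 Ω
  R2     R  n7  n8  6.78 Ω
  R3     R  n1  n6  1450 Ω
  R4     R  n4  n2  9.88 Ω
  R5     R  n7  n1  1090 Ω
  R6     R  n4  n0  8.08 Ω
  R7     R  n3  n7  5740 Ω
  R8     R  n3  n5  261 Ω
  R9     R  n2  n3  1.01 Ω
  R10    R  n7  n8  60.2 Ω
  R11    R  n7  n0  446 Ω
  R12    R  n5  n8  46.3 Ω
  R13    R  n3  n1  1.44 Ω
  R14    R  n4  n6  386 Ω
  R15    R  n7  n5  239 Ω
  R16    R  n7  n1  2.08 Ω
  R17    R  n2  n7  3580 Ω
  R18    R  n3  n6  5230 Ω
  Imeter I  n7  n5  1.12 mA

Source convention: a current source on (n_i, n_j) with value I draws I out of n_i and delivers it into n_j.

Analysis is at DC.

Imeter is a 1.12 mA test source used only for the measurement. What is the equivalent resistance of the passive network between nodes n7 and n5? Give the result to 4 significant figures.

Apply KCL at each of the 8 non-ground nodes and solve the resulting linear system.
Node n1: branches {R3, R5, R13, R16} → V_1 = -0.0001983
Node n2: branches {R4, R9, R17} → V_2 = 2.315e-05
Node n3: branches {R7, R8, R9, R13, R18} → V_3 = 2.471e-05
Node n4: branches {R1, R4, R6, R14} → V_4 = 9.423e-06
Node n5: branches {R8, R12, R15, Imeter} → V_5 = 0.04088
Node n6: branches {R3, R14, R18} → V_6 = -3.101e-05
Node n7: branches {R1, R2, R5, R7, R10, R11, R15, R16, R17, Imeter} → V_7 = -0.0005202
Node n8: branches {R2, R10, R12} → V_8 = 0.004295

R_eq = 36.97 Ω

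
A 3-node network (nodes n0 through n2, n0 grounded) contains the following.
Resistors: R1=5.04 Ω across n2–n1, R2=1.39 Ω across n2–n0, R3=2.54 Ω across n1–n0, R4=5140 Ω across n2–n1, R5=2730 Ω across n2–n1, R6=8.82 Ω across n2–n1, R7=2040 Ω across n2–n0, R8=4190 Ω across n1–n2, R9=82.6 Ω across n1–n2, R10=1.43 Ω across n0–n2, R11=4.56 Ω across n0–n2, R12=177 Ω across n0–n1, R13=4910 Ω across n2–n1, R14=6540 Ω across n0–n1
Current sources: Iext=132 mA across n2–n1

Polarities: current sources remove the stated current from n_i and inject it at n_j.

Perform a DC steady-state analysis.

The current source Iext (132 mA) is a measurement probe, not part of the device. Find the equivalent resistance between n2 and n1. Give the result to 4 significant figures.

R_eq = 1.548 Ω

Apply KCL at each of the 2 non-ground nodes and solve the resulting linear system.
Node n1: branches {R1, R3, R4, R5, R6, R8, R9, R12, R13, R14, Iext} → V_1 = 0.1643
Node n2: branches {R1, R2, R4, R5, R6, R7, R8, R9, R10, R11, R13, Iext} → V_2 = -0.04005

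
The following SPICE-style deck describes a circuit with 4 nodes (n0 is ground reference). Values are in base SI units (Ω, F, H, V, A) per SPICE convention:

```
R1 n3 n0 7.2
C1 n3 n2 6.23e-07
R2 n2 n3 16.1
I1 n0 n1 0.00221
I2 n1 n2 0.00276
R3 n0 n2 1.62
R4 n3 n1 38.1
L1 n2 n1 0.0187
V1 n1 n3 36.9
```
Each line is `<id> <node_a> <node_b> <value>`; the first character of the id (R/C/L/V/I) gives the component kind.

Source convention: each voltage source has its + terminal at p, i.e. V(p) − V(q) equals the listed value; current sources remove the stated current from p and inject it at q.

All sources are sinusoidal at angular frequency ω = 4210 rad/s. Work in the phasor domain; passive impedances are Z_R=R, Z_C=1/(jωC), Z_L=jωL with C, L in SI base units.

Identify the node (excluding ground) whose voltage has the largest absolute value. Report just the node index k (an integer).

1

Apply KCL at each of the 3 non-ground nodes and solve the resulting linear system.
Node n1: branches {I1, I2, R4, L1, V1} → V_1 = 36.77+2.173j
Node n2: branches {C1, R2, I2, R3, L1} → V_2 = 0.03200-0.4889j
Node n3: branches {R1, C1, R2, R4, V1} → V_3 = -0.1263+2.173j
Source currents: i(V1)=-1.003+0.4667j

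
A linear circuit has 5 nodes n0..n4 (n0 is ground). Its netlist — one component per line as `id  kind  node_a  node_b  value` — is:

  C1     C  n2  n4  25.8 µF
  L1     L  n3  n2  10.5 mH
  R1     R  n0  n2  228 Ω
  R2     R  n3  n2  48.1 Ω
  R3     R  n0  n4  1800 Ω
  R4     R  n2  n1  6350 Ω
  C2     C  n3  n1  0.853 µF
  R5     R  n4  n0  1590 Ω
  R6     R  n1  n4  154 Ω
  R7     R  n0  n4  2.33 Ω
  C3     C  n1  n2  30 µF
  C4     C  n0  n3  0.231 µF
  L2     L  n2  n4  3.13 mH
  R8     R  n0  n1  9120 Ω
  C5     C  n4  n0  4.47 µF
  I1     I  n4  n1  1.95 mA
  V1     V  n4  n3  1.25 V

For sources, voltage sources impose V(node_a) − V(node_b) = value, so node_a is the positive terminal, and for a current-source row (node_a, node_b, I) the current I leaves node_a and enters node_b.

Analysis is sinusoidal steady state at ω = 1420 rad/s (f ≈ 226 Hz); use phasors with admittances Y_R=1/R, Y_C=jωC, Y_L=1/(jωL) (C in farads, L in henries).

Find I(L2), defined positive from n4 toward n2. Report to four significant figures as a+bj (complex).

0.01201-0.07490j A

MNA unknowns: 4 node voltages V₁..V_4 plus 1 source current (V1)
C1: Y=0.000+0.03664j on G[2,4]
L1: Y=0.000-0.06707j on G[3,2]
R1: Y=0.004386+0.000j on G[0,2]
R2: Y=0.02079+0.000j on G[3,2]
R3: Y=0.0005556+0.000j on G[0,4]
R4: Y=0.0001575+0.000j on G[2,1]
C2: Y=0.000+0.001211j on G[3,1]
R5: Y=0.0006289+0.000j on G[4,0]
R6: Y=0.006494+0.000j on G[1,4]
R7: Y=0.4292+0.000j on G[0,4]
C3: Y=0.000+0.04260j on G[1,2]
C4: Y=0.000+0.0003280j on G[0,3]
L2: Y=0.000-0.2250j on G[2,4]
R8: Y=0.0001096+0.000j on G[0,1]
C5: Y=0.000+0.006347j on G[4,0]
I1: z[4]−=0.00195, z[1]+=0.00195
V1: row V4−V3=1.25, i_V1 at 4,3
solve → V1=-0.3323-0.1456j, V2=-0.3295-0.05191j, V3=-1.247+0.001465j, V4=0.003465+0.001465j
aux → i_V1=-0.01567+0.06110j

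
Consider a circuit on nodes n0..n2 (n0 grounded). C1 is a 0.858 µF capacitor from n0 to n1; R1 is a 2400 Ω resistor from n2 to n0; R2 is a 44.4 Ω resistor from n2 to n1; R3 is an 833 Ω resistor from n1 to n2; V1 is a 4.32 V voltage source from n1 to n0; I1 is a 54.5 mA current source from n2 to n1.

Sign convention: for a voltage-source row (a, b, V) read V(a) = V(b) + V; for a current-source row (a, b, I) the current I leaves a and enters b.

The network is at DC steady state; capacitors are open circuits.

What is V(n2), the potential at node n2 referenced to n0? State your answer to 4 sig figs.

Apply KCL at each of the 2 non-ground nodes and solve the resulting linear system.
Node n1: branches {C1, R2, R3, V1, I1} → V_1 = 4.320
Node n2: branches {R1, R2, R3, I1} → V_2 = 1.988
Source currents: i(V1)=-0.0008282

1.988 V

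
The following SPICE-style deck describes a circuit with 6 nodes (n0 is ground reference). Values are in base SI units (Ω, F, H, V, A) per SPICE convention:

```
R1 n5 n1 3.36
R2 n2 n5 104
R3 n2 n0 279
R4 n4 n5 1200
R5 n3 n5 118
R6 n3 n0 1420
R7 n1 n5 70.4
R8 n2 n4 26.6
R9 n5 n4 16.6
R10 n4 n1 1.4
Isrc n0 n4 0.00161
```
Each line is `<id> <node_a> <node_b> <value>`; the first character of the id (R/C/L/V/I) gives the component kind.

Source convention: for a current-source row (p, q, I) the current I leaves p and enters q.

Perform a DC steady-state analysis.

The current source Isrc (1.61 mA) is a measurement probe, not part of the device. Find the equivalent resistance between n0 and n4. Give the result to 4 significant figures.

Apply KCL at each of the 5 non-ground nodes and solve the resulting linear system.
Node n1: branches {R1, R7, R10} → V_1 = 0.4044
Node n2: branches {R2, R3, R8} → V_2 = 0.3761
Node n3: branches {R5, R6} → V_3 = 0.3722
Node n4: branches {R4, R8, R9, R10, Isrc} → V_4 = 0.4050
Node n5: branches {R1, R2, R4, R5, R7, R9} → V_5 = 0.4031

R_eq = 251.6 Ω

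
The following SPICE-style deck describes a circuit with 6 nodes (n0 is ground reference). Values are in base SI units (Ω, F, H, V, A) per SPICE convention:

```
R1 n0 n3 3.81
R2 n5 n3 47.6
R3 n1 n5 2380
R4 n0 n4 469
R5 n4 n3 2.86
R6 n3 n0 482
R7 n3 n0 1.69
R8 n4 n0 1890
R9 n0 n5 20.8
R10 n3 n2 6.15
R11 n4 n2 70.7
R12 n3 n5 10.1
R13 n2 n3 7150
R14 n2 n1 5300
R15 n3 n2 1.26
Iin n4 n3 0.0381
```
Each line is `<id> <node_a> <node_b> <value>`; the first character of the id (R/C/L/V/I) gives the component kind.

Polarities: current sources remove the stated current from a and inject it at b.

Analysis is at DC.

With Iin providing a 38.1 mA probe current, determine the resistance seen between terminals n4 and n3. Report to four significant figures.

R_eq = 2.730 Ω

MNA unknowns: 5 node voltages V₁..V_5
R1: Y=0.2625 on G[0,3]
R2: Y=0.02101 on G[5,3]
R3: Y=0.0004202 on G[1,5]
R4: Y=0.002132 on G[0,4]
R5: Y=0.3497 on G[4,3]
R6: Y=0.002075 on G[3,0]
R7: Y=0.5917 on G[3,0]
R8: Y=0.0005291 on G[4,0]
R9: Y=0.04808 on G[0,5]
R10: Y=0.1626 on G[3,2]
R11: Y=0.01414 on G[4,2]
R12: Y=0.09901 on G[3,5]
R13: Y=0.0001399 on G[2,3]
R14: Y=0.0001887 on G[2,1]
R15: Y=0.7937 on G[3,2]
Iin: z[4]−=0.0381, z[3]+=0.0381
solve → V1=-0.0002217, V2=-0.001206, V3=0.0003100, V4=-0.1037, V5=0.0002202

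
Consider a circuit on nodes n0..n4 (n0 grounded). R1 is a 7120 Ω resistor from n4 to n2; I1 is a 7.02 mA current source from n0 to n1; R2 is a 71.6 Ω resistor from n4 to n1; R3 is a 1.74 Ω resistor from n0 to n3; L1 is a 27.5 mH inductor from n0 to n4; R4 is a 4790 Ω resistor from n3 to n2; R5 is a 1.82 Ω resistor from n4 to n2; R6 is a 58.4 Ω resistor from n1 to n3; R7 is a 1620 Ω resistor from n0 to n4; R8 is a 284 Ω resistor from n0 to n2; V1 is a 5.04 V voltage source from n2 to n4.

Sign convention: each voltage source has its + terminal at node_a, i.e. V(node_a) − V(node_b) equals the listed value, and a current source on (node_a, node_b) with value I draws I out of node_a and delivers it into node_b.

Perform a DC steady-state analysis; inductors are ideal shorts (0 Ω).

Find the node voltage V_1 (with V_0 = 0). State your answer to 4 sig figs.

0.2304 V

Element admittances at DC:
  Y(R1) = 0.0001404 S between n4,n2
  I1: injects 0.00702 A into n1 (from n0)
  Y(R2) = 0.01397 S between n4,n1
  Y(R3) = 0.5747 S between n0,n3
  L1: short n0↔n4 (DC inductor)
  Y(R4) = 0.0002088 S between n3,n2
  Y(R5) = 0.5495 S between n4,n2
  Y(R6) = 0.01712 S between n1,n3
  Y(R7) = 0.0006173 S between n0,n4
  Y(R8) = 0.003521 S between n0,n2
  V1: constraint V(n2)−V(n4) = 5.04
Assemble and solve the 6×6 MNA system:
  V(n1)=0.2304  V(n2)=5.040  V(n3)=0.008442  V(n4)=0.000
  i(L1)=0.01558  i(V1)=-2.789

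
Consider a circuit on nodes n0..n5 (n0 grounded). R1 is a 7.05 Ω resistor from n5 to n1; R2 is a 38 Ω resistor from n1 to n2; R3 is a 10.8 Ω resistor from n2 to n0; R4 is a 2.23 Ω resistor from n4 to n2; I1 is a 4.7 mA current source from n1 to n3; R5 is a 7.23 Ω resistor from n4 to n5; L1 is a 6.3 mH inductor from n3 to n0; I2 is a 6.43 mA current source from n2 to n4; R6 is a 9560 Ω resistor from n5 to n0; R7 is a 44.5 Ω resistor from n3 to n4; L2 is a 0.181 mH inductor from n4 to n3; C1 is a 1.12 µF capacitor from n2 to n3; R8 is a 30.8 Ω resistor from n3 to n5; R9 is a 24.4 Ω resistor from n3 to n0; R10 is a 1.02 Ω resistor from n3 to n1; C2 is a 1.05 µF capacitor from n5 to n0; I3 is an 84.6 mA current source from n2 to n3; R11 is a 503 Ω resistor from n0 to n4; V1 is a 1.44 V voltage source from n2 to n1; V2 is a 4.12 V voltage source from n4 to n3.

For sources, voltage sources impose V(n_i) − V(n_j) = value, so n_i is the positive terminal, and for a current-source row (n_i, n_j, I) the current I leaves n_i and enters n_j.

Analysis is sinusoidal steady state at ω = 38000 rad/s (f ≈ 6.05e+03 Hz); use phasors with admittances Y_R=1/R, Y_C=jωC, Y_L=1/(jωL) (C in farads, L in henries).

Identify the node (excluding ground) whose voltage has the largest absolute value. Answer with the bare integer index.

MNA unknowns: 5 node voltages V₁..V_5 plus 2 source currents (V1, V2)
R1: Y=0.1418+0.000j on G[5,1]
R2: Y=0.02632+0.000j on G[1,2]
R3: Y=0.09259+0.000j on G[2,0]
R4: Y=0.4484+0.000j on G[4,2]
I1: z[1]−=0.0047, z[3]+=0.0047
R5: Y=0.1383+0.000j on G[4,5]
L1: Y=0.000-0.004177j on G[3,0]
I2: z[2]−=0.00643, z[4]+=0.00643
R6: Y=0.0001046+0.000j on G[5,0]
R7: Y=0.02247+0.000j on G[3,4]
L2: Y=0.000-0.1454j on G[4,3]
C1: Y=0.000+0.04256j on G[2,3]
R8: Y=0.03247+0.000j on G[3,5]
R9: Y=0.04098+0.000j on G[3,0]
R10: Y=0.9804+0.000j on G[3,1]
C2: Y=0.000+0.03990j on G[5,0]
I3: z[2]−=0.0846, z[3]+=0.0846
R11: Y=0.001988+0.000j on G[0,4]
V1: row V2−V1=1.44, i_V1 at 2,1
V2: row V4−V3=4.12, i_V2 at 4,3
solve → V1=-0.8370-0.2126j, V2=0.6030-0.2126j, V3=-1.701-0.1548j, V4=2.419-0.1548j, V5=0.4826-0.2425j
aux → i_V1=0.6270-0.05245j, i_V2=-1.173+0.5612j

4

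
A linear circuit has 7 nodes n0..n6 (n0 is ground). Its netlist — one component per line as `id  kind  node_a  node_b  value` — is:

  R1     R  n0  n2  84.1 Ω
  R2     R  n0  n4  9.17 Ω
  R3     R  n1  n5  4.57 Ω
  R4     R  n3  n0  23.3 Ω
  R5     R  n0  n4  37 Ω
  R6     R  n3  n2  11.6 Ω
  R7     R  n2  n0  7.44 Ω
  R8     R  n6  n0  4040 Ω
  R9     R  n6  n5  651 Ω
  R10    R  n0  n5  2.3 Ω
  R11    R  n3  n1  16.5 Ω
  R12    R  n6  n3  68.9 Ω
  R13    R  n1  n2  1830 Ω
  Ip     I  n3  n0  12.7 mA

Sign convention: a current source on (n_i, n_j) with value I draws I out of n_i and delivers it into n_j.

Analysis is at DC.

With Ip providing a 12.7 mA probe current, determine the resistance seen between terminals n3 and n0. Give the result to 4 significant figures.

MNA unknowns: 6 node voltages V₁..V_6
R1: Y=0.01189 on G[0,2]
R2: Y=0.1091 on G[0,4]
R3: Y=0.2188 on G[1,5]
R4: Y=0.04292 on G[3,0]
R5: Y=0.02703 on G[0,4]
R6: Y=0.08621 on G[3,2]
R7: Y=0.1344 on G[2,0]
R8: Y=0.0002475 on G[6,0]
R9: Y=0.001536 on G[6,5]
R10: Y=0.4348 on G[0,5]
R11: Y=0.06061 on G[3,1]
R12: Y=0.01451 on G[6,3]
R13: Y=0.0005464 on G[1,2]
Ip: z[3]−=0.0127, z[0]+=0.0127
solve → V1=-0.02662, V2=-0.03331, V3=-0.08989, V4=0.000, V5=-0.009081, V6=-0.08091

R_eq = 7.078 Ω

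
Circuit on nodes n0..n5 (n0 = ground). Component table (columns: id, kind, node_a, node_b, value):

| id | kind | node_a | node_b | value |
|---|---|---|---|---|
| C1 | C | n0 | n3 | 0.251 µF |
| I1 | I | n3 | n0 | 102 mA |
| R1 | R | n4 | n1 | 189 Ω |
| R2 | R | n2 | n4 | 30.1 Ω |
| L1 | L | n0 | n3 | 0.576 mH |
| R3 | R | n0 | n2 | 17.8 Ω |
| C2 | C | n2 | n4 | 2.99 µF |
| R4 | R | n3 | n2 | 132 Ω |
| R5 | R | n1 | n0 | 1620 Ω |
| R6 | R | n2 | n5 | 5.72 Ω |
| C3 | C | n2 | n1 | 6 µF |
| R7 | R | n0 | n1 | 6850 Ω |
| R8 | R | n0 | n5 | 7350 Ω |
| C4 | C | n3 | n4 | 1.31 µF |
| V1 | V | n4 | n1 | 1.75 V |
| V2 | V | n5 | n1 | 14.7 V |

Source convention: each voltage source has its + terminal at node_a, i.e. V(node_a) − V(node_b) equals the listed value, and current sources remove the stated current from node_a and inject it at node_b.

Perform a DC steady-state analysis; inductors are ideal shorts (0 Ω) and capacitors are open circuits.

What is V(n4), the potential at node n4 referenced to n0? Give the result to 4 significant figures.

-10.69 V

Element admittances at DC:
  Y(C1) = 0.000 S between n0,n3
  I1: injects 0.102 A into n0 (from n3)
  Y(R1) = 0.005291 S between n4,n1
  Y(R2) = 0.03322 S between n2,n4
  L1: short n0↔n3 (DC inductor)
  Y(R3) = 0.05618 S between n0,n2
  Y(C2) = 0.000 S between n2,n4
  Y(R4) = 0.007576 S between n3,n2
  Y(R5) = 0.0006173 S between n1,n0
  Y(R6) = 0.1748 S between n2,n5
  Y(C3) = 0.000 S between n2,n1
  Y(R7) = 0.0001460 S between n0,n1
  Y(R8) = 0.0001361 S between n0,n5
  Y(C4) = 0.000 S between n3,n4
  V1: constraint V(n4)−V(n1) = 1.75
  V2: constraint V(n5)−V(n1) = 14.7
Assemble and solve the 8×8 MNA system:
  V(n1)=-12.44  V(n2)=0.1442  V(n3)=0.000  V(n4)=-10.69  V(n5)=2.256
  i(L1)=0.1009  i(V1)=0.3508  i(V2)=-0.3696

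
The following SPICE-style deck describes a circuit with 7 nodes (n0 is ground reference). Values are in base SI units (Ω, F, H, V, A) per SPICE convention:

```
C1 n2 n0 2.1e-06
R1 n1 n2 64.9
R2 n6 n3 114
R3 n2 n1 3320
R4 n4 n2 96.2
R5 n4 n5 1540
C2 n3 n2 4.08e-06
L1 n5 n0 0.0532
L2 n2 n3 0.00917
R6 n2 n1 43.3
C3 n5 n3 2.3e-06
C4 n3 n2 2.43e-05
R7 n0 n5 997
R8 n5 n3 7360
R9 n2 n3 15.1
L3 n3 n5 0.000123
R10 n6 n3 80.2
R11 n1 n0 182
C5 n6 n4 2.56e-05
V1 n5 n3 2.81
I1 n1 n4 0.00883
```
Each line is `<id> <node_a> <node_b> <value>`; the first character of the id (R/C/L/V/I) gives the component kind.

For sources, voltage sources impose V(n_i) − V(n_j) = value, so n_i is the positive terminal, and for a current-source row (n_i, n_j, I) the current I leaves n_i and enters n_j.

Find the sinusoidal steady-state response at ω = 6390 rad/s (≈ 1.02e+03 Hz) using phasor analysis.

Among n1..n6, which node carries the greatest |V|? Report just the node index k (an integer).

Element admittances at ω=6390 rad/s:
  Y(C1) = 0.000+0.01342j S between n2,n0
  Y(R1) = 0.01541+0.000j S between n1,n2
  Y(R2) = 0.008772+0.000j S between n6,n3
  Y(R3) = 0.0003012+0.000j S between n2,n1
  Y(R4) = 0.01040+0.000j S between n4,n2
  Y(R5) = 0.0006494+0.000j S between n4,n5
  Y(C2) = 0.000+0.02607j S between n3,n2
  Y(L1) = 0.000-0.002942j S between n5,n0
  Y(L2) = 0.000-0.01707j S between n2,n3
  Y(R6) = 0.02309+0.000j S between n2,n1
  Y(C3) = 0.000+0.01470j S between n5,n3
  Y(C4) = 0.000+0.1553j S between n3,n2
  Y(R7) = 0.001003+0.000j S between n0,n5
  Y(R8) = 0.0001359+0.000j S between n5,n3
  Y(R9) = 0.06623+0.000j S between n2,n3
  Y(L3) = 0.000-1.272j S between n3,n5
  Y(R10) = 0.01247+0.000j S between n6,n3
  Y(R11) = 0.005495+0.000j S between n1,n0
  Y(C5) = 0.000+0.1636j S between n6,n4
  V1: constraint V(n5)−V(n3) = 2.81
  I1: injects 0.00883 A into n4 (from n1)
Assemble and solve the 7×7 MNA system:
  V(n1)=0.2723+0.4149j  V(n2)=0.5384+0.4737j  V(n3)=0.5893+0.4931j  V(n4)=0.9036+0.4601j  V(n5)=3.399+0.4931j  V(n6)=0.9026+0.5008j
  i(V1)=-0.006863+3.543j

5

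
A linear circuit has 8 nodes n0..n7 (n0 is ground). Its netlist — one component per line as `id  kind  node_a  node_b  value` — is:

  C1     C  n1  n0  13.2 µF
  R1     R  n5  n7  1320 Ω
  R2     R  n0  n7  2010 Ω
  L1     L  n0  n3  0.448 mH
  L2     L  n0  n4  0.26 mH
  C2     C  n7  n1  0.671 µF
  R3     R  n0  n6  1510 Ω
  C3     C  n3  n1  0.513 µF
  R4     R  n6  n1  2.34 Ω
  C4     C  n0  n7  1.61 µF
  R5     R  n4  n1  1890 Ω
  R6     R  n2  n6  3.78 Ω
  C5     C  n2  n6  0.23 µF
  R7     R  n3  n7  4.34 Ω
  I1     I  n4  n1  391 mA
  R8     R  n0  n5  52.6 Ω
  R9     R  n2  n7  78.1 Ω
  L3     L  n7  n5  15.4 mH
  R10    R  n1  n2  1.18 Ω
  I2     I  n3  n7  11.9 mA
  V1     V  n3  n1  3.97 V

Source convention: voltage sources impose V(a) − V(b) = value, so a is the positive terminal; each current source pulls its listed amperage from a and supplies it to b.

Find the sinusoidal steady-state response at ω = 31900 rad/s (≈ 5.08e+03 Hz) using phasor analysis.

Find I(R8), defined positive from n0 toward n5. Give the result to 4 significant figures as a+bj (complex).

0.0001297+0.008434j A

Element admittances at ω=31900 rad/s:
  Y(C1) = 0.000+0.4211j S between n1,n0
  Y(R1) = 0.0007576+0.000j S between n5,n7
  Y(R2) = 0.0004975+0.000j S between n0,n7
  Y(L1) = 0.000-0.06997j S between n0,n3
  Y(L2) = 0.000-0.1206j S between n0,n4
  Y(C2) = 0.000+0.02140j S between n7,n1
  Y(R3) = 0.0006623+0.000j S between n0,n6
  Y(C3) = 0.000+0.01636j S between n3,n1
  Y(R4) = 0.4274+0.000j S between n6,n1
  Y(C4) = 0.000+0.05136j S between n0,n7
  Y(R5) = 0.0005291+0.000j S between n4,n1
  Y(R6) = 0.2646+0.000j S between n2,n6
  Y(C5) = 0.000+0.007337j S between n2,n6
  Y(R7) = 0.2304+0.000j S between n3,n7
  I1: injects 0.391 A into n1 (from n4)
  Y(R8) = 0.01901+0.000j S between n0,n5
  Y(R9) = 0.01280+0.000j S between n2,n7
  Y(L3) = 0.000-0.002036j S between n7,n5
  Y(R10) = 0.8475+0.000j S between n1,n2
  I2: injects 0.0119 A into n7 (from n3)
  V1: constraint V(n3)−V(n1) = 3.97
Assemble and solve the 8×8 MNA system:
  V(n1)=0.2875-0.8366j  V(n2)=0.3290-0.8493j  V(n3)=4.257-0.8366j  V(n4)=-0.01055-3.242j  V(n5)=-0.006822-0.4436j  V(n6)=0.3032-0.8404j  V(n7)=3.612-1.854j
  i(V1)=-0.1022-0.001484j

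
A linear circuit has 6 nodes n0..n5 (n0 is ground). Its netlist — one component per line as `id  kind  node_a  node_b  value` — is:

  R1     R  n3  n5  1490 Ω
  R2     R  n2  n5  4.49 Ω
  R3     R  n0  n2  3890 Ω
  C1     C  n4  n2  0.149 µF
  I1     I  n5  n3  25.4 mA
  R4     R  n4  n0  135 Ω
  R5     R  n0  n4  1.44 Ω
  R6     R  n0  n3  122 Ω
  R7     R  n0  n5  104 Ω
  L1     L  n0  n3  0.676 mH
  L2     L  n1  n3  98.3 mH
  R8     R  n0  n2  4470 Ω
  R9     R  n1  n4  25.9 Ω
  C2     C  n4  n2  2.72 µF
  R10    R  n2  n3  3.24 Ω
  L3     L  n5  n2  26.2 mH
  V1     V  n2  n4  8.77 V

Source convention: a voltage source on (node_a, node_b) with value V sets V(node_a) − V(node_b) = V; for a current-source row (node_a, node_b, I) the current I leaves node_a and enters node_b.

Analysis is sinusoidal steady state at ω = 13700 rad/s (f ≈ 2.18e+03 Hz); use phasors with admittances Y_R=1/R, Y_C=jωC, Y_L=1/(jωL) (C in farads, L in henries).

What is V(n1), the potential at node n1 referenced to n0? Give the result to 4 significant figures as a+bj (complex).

-0.6508+0.8523j V

Apply KCL at each of the 5 non-ground nodes and solve the resulting linear system.
Node n1: branches {L2, R9} → V_1 = -0.6508+0.8523j
Node n2: branches {R2, R3, C1, R8, C2, R10, L3, V1} → V_2 = 8.072+0.9958j
Node n3: branches {R1, I1, R6, L1, L2, R10} → V_3 = 6.813+3.304j
Node n4: branches {C1, R4, R5, R9, C2, V1} → V_4 = -0.6980+0.9958j
Node n5: branches {R1, R2, I1, R7, L3} → V_5 = 7.627+0.9560j
Source currents: i(V1)=-0.4917+0.3597j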